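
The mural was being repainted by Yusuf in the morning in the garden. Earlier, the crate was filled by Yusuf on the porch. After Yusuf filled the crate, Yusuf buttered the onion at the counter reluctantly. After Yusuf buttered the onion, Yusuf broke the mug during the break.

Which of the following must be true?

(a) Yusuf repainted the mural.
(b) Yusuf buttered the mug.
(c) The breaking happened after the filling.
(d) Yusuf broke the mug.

(c), (d)

(a) Not entailed — 'was repainting' is progressive on an accomplishment; it does not entail the completed 'repainted'.
(b) Not entailed — Yusuf buttered the onion, not the mug; the mug belongs to the breaking event.
(c) Entailed — the narrative places the filling before the breaking.
(d) Entailed — every conjunct here is already in the original breaking event.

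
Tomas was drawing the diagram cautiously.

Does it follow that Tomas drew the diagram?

'was drawing' is progressive; for an accomplishment like 'draw the diagram', it doesn't entail completion.

no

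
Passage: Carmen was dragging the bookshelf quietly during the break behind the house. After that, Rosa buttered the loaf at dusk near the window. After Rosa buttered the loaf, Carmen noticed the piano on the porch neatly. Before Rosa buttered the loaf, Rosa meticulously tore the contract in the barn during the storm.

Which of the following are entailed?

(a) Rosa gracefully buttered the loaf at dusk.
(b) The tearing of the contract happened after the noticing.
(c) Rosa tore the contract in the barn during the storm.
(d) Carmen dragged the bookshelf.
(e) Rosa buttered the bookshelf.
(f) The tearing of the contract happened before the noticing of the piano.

(a) Not entailed — 'gracefully' adds information not in the original event.
(b) Not entailed — the narrative places the tearing before the noticing, not after.
(c) Entailed — this follows by dropping conjuncts from the tearing event's description.
(d) Entailed — 'drag' is an activity; 'was dragging' entails that some dragging happened, so 'dragged' holds.
(e) Not entailed — Rosa buttered the loaf, not the bookshelf; the bookshelf belongs to the dragging event.
(f) Entailed — the narrative places the tearing before the noticing.

(c), (d), (f)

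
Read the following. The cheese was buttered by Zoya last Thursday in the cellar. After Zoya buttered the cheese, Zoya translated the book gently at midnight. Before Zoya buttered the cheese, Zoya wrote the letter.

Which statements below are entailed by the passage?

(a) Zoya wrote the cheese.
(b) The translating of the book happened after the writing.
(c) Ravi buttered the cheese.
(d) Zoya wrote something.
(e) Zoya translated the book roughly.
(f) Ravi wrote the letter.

(a) Not entailed — Zoya wrote the letter, not the cheese; the cheese belongs to the buttering event.
(b) Entailed — the narrative places the writing before the translating.
(c) Not entailed — the passage has Zoya buttering the cheese, not Ravi.
(d) Entailed — generalizing the patient leaves a sub-description the original still satisfies.
(e) Not entailed — 'roughly' adds a manner not in (and inconsistent with) the original.
(f) Not entailed — the passage has Zoya writing the letter, not Ravi.

(b), (d)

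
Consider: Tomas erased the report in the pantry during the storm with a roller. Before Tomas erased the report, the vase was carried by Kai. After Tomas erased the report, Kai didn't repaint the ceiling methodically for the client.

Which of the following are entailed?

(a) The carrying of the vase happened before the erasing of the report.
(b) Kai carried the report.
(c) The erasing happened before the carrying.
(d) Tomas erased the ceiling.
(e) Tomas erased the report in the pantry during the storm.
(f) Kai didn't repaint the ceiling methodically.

(a) Entailed — the narrative places the carrying before the erasing.
(b) Not entailed — Kai carried the vase, not the report; the report belongs to the erasing event.
(c) Not entailed — the narrative places the carrying before the erasing, not after.
(d) Not entailed — Tomas erased the report, not the ceiling; the ceiling belongs to the repainting event.
(e) Entailed — every conjunct here is already in the original erasing event.
(f) Not entailed — dropping 'for the client' under negation is not valid — the original leaves open that Kai repainted the ceiling some other way.

(a), (e)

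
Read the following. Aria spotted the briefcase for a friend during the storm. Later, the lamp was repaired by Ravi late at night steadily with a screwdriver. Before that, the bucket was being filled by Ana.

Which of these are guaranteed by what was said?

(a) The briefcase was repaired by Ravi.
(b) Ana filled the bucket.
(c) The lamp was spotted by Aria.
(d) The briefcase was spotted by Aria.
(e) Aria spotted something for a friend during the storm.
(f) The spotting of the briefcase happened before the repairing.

(d), (e), (f)

(a) Not entailed — Ravi repaired the lamp, not the briefcase; the briefcase belongs to the spotting event.
(b) Not entailed — 'was filling' is progressive on an accomplishment; it does not entail the completed 'filled'.
(c) Not entailed — Aria spotted the briefcase, not the lamp; the lamp belongs to the repairing event.
(d) Entailed — this follows by dropping conjuncts from the spotting event's description.
(e) Entailed — every conjunct here is already in the original spotting event.
(f) Entailed — the narrative places the spotting before the repairing.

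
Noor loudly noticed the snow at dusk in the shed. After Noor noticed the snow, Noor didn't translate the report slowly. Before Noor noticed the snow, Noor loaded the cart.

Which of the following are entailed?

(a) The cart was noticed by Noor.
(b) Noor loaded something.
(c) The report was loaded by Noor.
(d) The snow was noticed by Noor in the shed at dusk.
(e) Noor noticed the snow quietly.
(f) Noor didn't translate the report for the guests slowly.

(b), (d), (f)

(a) Not entailed — Noor noticed the snow, not the cart; the cart belongs to the loading event.
(b) Entailed — generalizing the patient leaves a sub-description the original still satisfies.
(c) Not entailed — Noor loaded the cart, not the report; the report belongs to the translating event.
(d) Entailed — the original entails any weakening of itself; this just drops 'loudly'.
(e) Not entailed — 'quietly' adds a manner not in (and inconsistent with) the original.
(f) Entailed — under negation, adding a further restriction is entailed: if no such translating event occurred, none occurred for the guests either.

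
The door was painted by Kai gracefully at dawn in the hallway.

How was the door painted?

gracefully

'gracefully' marks the manner of the painting event.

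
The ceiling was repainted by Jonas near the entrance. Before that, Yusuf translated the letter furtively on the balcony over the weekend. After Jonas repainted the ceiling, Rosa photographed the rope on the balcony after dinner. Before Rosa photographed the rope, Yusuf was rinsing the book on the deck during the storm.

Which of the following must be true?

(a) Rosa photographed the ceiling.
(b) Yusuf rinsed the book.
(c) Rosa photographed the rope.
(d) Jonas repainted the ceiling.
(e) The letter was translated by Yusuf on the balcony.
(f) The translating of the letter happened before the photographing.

(a) Not entailed — Rosa photographed the rope, not the ceiling; the ceiling belongs to the repainting event.
(b) Entailed — 'rinse' is an activity; 'was rinsing' entails that some rinsing happened, so 'rinsed' holds.
(c) Entailed — this follows by dropping conjuncts from the photographing event's description.
(d) Entailed — dropping 'near the entrance' leaves a sub-description the original still satisfies.
(e) Entailed — dropping 'over the weekend', 'furtively' leaves a sub-description the original still satisfies.
(f) Entailed — the narrative places the translating before the photographing.

(b), (c), (d), (e), (f)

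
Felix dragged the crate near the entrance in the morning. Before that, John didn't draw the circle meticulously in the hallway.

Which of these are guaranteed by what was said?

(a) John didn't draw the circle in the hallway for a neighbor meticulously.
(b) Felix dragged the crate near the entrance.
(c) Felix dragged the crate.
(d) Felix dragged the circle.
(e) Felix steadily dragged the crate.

(a) Entailed — under negation, adding a further restriction is entailed: if no such drawing event occurred, none occurred for a neighbor either.
(b) Entailed — the original entails any weakening of itself; this just drops 'in the morning'.
(c) Entailed — dropping 'near the entrance', 'in the morning' leaves a sub-description the original still satisfies.
(d) Not entailed — Felix dragged the crate, not the circle; the circle belongs to the drawing event.
(e) Not entailed — 'steadily' adds information not in the original event.

(a), (b), (c)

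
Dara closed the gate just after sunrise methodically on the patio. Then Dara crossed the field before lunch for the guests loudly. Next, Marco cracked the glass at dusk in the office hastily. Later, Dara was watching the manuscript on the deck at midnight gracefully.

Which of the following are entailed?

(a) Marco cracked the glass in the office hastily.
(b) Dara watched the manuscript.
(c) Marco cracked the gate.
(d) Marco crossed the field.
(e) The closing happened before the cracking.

(a), (b), (e)

(a) Entailed — this follows by dropping conjuncts from the cracking event's description.
(b) Entailed — 'watch' is an activity; 'was watching' entails that some watching happened, so 'watched' holds.
(c) Not entailed — Marco cracked the glass, not the gate; the gate belongs to the closing event.
(d) Not entailed — the passage has Dara crossing the field, not Marco.
(e) Entailed — the narrative places the closing before the cracking.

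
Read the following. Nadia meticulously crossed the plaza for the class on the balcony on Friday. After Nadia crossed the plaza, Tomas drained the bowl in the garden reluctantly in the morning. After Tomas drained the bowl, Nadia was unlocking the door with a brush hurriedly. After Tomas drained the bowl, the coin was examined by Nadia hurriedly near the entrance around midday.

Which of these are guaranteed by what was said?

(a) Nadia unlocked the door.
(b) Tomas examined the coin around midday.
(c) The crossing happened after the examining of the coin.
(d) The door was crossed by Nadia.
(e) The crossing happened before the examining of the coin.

(e)

(a) Not entailed — 'was unlocking' is progressive on an accomplishment; it does not entail the completed 'unlocked'.
(b) Not entailed — the passage has Nadia examining the coin, not Tomas.
(c) Not entailed — the narrative places the crossing before the examining, not after.
(d) Not entailed — Nadia crossed the plaza, not the door; the door belongs to the unlocking event.
(e) Entailed — the narrative places the crossing before the examining.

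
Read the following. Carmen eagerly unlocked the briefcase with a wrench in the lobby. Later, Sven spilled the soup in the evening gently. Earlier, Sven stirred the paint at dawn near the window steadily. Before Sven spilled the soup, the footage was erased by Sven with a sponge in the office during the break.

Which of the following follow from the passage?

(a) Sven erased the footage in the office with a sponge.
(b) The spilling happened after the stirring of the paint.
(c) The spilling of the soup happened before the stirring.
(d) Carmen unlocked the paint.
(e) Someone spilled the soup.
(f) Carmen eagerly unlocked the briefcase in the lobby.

(a), (b), (e), (f)

(a) Entailed — dropping 'during the break' leaves a sub-description the original still satisfies.
(b) Entailed — the narrative places the stirring before the spilling.
(c) Not entailed — the narrative places the stirring before the spilling, not after.
(d) Not entailed — Carmen unlocked the briefcase, not the paint; the paint belongs to the stirring event.
(e) Entailed — every conjunct here is already in the original spilling event.
(f) Entailed — this follows by dropping conjuncts from the unlocking event's description.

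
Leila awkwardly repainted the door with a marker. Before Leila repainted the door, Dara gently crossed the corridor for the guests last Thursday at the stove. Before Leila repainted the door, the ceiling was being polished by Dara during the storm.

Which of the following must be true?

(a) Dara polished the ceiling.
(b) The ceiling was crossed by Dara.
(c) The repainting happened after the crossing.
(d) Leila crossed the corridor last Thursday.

(a) Entailed — 'polish' is an activity; 'was polishing' entails that some polishing happened, so 'polished' holds.
(b) Not entailed — Dara crossed the corridor, not the ceiling; the ceiling belongs to the polishing event.
(c) Entailed — the narrative places the crossing before the repainting.
(d) Not entailed — the passage has Dara crossing the corridor, not Leila.

(a), (c)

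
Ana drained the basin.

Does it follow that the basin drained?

yes

'Ana drained the basin' is the causative; it entails the inchoative 'the basin drained'.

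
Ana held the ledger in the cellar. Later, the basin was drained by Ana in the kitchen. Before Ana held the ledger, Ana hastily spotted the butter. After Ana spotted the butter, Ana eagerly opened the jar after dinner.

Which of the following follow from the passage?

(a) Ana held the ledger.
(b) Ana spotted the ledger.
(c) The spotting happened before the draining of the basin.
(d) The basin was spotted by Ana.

(a) Entailed — every conjunct here is already in the original holding event.
(b) Not entailed — Ana spotted the butter, not the ledger; the ledger belongs to the holding event.
(c) Entailed — the narrative places the spotting before the draining.
(d) Not entailed — Ana spotted the butter, not the basin; the basin belongs to the draining event.

(a), (c)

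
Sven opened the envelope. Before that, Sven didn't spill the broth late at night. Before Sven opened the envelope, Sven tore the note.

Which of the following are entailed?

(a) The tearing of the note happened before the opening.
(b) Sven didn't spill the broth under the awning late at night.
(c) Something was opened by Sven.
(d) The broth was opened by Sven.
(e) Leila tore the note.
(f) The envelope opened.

(a) Entailed — the narrative places the tearing before the opening.
(b) Entailed — under negation, adding a further restriction is entailed: if no such spilling event occurred, none occurred under the awning either.
(c) Entailed — the original entails any weakening of itself; this just generalizes the patient.
(d) Not entailed — Sven opened the envelope, not the broth; the broth belongs to the spilling event.
(e) Not entailed — the passage has Sven tearing the note, not Leila.
(f) Entailed — 'Sven opened the envelope' is causative; it entails the inchoative 'the envelope opened'.

(a), (b), (c), (f)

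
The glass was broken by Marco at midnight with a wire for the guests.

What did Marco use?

a wire

'with a wire' marks the instrument of the breaking event.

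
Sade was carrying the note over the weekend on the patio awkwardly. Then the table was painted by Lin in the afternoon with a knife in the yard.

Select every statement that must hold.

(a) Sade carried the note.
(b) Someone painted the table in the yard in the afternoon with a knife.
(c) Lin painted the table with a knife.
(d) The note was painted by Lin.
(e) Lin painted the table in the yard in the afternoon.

(a) Entailed — 'carry' is an activity; 'was carrying' entails that some carrying happened, so 'carried' holds.
(b) Entailed — the original entails any weakening of itself; this just generalizes the agent.
(c) Entailed — every conjunct here is already in the original painting event.
(d) Not entailed — Lin painted the table, not the note; the note belongs to the carrying event.
(e) Entailed — this follows by dropping conjuncts from the painting event's description.

(a), (b), (c), (e)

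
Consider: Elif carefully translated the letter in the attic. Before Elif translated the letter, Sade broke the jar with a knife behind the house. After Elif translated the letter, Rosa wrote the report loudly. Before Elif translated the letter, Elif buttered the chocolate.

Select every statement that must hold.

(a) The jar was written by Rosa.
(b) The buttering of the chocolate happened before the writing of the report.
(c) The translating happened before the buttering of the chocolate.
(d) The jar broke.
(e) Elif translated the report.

(a) Not entailed — Rosa wrote the report, not the jar; the jar belongs to the breaking event.
(b) Entailed — the narrative places the buttering before the writing.
(c) Not entailed — the narrative places the buttering before the translating, not after.
(d) Entailed — 'Sade broke the jar' is causative; it entails the inchoative 'the jar broke'.
(e) Not entailed — Elif translated the letter, not the report; the report belongs to the writing event.

(b), (d)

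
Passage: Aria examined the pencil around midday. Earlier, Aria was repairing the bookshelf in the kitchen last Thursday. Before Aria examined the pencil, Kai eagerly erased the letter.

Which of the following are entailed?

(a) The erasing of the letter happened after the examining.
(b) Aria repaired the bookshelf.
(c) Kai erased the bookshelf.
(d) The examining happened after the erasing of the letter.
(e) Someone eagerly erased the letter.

(d), (e)

(a) Not entailed — the narrative places the erasing before the examining, not after.
(b) Not entailed — 'was repairing' is progressive on an accomplishment; it does not entail the completed 'repaired'.
(c) Not entailed — Kai erased the letter, not the bookshelf; the bookshelf belongs to the repairing event.
(d) Entailed — the narrative places the erasing before the examining.
(e) Entailed — this follows by dropping conjuncts from the erasing event's description.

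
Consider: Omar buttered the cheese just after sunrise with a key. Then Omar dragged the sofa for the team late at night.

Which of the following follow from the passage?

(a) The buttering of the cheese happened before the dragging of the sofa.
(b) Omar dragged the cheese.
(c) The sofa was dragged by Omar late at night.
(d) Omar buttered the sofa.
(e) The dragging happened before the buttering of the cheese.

(a), (c)

(a) Entailed — the narrative places the buttering before the dragging.
(b) Not entailed — Omar dragged the sofa, not the cheese; the cheese belongs to the buttering event.
(c) Entailed — the original entails any weakening of itself; this just drops 'for the team'.
(d) Not entailed — Omar buttered the cheese, not the sofa; the sofa belongs to the dragging event.
(e) Not entailed — the narrative places the buttering before the dragging, not after.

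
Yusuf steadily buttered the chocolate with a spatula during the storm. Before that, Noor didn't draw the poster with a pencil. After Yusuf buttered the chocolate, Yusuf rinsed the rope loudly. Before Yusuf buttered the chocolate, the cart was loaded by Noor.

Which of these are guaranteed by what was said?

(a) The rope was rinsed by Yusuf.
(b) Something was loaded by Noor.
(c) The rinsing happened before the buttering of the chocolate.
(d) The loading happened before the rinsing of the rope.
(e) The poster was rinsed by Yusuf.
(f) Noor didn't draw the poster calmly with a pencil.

(a) Entailed — this follows by dropping conjuncts from the rinsing event's description.
(b) Entailed — the original entails any weakening of itself; this just generalizes the patient.
(c) Not entailed — the narrative places the buttering before the rinsing, not after.
(d) Entailed — the narrative places the loading before the rinsing.
(e) Not entailed — Yusuf rinsed the rope, not the poster; the poster belongs to the drawing event.
(f) Entailed — under negation, adding a further restriction is entailed: if no such drawing event occurred, none occurred calmly either.

(a), (b), (d), (f)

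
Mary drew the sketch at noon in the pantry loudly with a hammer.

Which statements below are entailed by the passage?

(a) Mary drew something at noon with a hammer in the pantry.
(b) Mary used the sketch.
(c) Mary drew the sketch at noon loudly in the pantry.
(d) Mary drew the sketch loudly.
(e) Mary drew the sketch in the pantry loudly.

(a), (c), (d), (e)

(a) Entailed — dropping 'loudly' and generalizing the patient leaves a sub-description the original still satisfies.
(b) Not entailed — the sketch is the patient, not an instrument — Mary used a hammer.
(c) Entailed — dropping 'with a hammer' leaves a sub-description the original still satisfies.
(d) Entailed — the original entails any weakening of itself; this just drops 'with a hammer', 'in the pantry', 'at noon'.
(e) Entailed — dropping 'with a hammer', 'at noon' leaves a sub-description the original still satisfies.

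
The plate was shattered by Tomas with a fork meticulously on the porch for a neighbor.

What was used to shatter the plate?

'with a fork' marks the instrument of the shattering event.

a fork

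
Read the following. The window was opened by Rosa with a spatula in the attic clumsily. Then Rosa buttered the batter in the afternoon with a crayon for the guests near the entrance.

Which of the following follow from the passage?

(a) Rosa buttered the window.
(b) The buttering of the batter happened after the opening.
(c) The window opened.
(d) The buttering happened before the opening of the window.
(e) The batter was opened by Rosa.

(a) Not entailed — Rosa buttered the batter, not the window; the window belongs to the opening event.
(b) Entailed — the narrative places the opening before the buttering.
(c) Entailed — 'Rosa opened the window' is causative; it entails the inchoative 'the window opened'.
(d) Not entailed — the narrative places the opening before the buttering, not after.
(e) Not entailed — Rosa opened the window, not the batter; the batter belongs to the buttering event.

(b), (c)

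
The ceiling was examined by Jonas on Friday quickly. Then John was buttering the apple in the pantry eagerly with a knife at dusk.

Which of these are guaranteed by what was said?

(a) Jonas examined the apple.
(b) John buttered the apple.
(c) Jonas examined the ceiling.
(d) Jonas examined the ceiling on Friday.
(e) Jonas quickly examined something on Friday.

(a) Not entailed — Jonas examined the ceiling, not the apple; the apple belongs to the buttering event.
(b) Not entailed — 'was buttering' is progressive on an accomplishment; it does not entail the completed 'buttered'.
(c) Entailed — every conjunct here is already in the original examining event.
(d) Entailed — dropping 'quickly' leaves a sub-description the original still satisfies.
(e) Entailed — this follows by dropping conjuncts from the examining event's description.

(c), (d), (e)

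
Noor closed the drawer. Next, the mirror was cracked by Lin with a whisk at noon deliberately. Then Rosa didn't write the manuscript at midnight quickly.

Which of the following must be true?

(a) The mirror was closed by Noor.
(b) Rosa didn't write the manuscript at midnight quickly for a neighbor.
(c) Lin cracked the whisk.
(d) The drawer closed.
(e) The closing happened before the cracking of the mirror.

(b), (d), (e)

(a) Not entailed — Noor closed the drawer, not the mirror; the mirror belongs to the cracking event.
(b) Entailed — under negation, adding a further restriction is entailed: if no such writing event occurred, none occurred for a neighbor either.
(c) Not entailed — the whisk is the instrument, not what was cracked.
(d) Entailed — 'Noor closed the drawer' is causative; it entails the inchoative 'the drawer closed'.
(e) Entailed — the narrative places the closing before the cracking.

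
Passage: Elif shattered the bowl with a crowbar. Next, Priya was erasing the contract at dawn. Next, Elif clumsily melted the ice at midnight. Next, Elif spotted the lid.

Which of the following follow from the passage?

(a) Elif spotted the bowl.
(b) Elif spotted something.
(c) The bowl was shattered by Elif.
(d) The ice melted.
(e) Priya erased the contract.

(b), (c), (d)

(a) Not entailed — Elif spotted the lid, not the bowl; the bowl belongs to the shattering event.
(b) Entailed — the original entails any weakening of itself; this just generalizes the patient.
(c) Entailed — dropping 'with a crowbar' leaves a sub-description the original still satisfies.
(d) Entailed — 'Elif melted the ice' is causative; it entails the inchoative 'the ice melted'.
(e) Not entailed — 'was erasing' is progressive on an accomplishment; it does not entail the completed 'erased'.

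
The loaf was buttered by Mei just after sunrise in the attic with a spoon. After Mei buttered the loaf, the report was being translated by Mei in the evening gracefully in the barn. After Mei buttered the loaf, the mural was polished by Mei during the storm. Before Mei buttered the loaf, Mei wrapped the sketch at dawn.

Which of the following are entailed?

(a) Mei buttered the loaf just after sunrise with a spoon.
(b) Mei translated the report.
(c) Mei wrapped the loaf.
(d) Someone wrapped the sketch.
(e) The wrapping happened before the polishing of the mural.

(a) Entailed — every conjunct here is already in the original buttering event.
(b) Not entailed — 'was translating' is progressive on an accomplishment; it does not entail the completed 'translated'.
(c) Not entailed — Mei wrapped the sketch, not the loaf; the loaf belongs to the buttering event.
(d) Entailed — the original entails any weakening of itself; this just drops 'at dawn' and generalizes the agent.
(e) Entailed — the narrative places the wrapping before the polishing.

(a), (d), (e)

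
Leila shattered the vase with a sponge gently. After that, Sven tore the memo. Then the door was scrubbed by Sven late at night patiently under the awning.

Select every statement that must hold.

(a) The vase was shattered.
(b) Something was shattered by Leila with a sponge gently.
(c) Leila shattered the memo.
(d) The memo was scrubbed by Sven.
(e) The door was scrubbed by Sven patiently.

(a) Entailed — this follows by dropping conjuncts from the shattering event's description.
(b) Entailed — the original entails any weakening of itself; this just generalizes the patient.
(c) Not entailed — Leila shattered the vase, not the memo; the memo belongs to the tearing event.
(d) Not entailed — Sven scrubbed the door, not the memo; the memo belongs to the tearing event.
(e) Entailed — the original entails any weakening of itself; this just drops 'late at night', 'under the awning'.

(a), (b), (e)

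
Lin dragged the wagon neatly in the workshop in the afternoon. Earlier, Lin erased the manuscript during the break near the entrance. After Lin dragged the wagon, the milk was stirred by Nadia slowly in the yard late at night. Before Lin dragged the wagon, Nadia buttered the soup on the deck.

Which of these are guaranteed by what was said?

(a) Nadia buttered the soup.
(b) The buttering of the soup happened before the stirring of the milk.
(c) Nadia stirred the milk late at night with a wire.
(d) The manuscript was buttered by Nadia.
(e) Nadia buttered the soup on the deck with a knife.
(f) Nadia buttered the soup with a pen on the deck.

(a), (b)

(a) Entailed — every conjunct here is already in the original buttering event.
(b) Entailed — the narrative places the buttering before the stirring.
(c) Not entailed — 'with a wire' adds information not in the original event.
(d) Not entailed — Nadia buttered the soup, not the manuscript; the manuscript belongs to the erasing event.
(e) Not entailed — 'with a knife' adds information not in the original event.
(f) Not entailed — 'with a pen' adds information not in the original event.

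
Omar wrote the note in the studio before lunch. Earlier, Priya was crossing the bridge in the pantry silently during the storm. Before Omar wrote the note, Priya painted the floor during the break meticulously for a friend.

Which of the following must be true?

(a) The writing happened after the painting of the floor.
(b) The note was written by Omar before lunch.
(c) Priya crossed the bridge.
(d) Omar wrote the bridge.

(a), (b)

(a) Entailed — the narrative places the painting before the writing.
(b) Entailed — this follows by dropping conjuncts from the writing event's description.
(c) Not entailed — 'was crossing' is progressive on an accomplishment; it does not entail the completed 'crossed'.
(d) Not entailed — Omar wrote the note, not the bridge; the bridge belongs to the crossing event.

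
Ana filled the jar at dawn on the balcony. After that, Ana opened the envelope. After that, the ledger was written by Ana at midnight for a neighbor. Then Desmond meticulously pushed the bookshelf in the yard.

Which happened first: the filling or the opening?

the filling

The connectives place the filling before the opening.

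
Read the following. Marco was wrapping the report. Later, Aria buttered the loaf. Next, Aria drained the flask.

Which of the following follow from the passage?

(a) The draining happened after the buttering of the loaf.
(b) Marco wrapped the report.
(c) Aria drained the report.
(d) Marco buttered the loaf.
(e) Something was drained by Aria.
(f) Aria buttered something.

(a), (e), (f)

(a) Entailed — the narrative places the buttering before the draining.
(b) Not entailed — 'was wrapping' is progressive on an accomplishment; it does not entail the completed 'wrapped'.
(c) Not entailed — Aria drained the flask, not the report; the report belongs to the wrapping event.
(d) Not entailed — the passage has Aria buttering the loaf, not Marco.
(e) Entailed — the original entails any weakening of itself; this just generalizes the patient.
(f) Entailed — every conjunct here is already in the original buttering event.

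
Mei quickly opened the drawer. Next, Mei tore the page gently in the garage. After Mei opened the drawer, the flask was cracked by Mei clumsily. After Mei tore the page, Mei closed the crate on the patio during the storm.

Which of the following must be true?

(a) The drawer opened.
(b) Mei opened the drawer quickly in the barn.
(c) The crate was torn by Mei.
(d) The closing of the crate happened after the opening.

(a) Entailed — 'Mei opened the drawer' is causative; it entails the inchoative 'the drawer opened'.
(b) Not entailed — 'in the barn' adds information not in the original event.
(c) Not entailed — Mei tore the page, not the crate; the crate belongs to the closing event.
(d) Entailed — the narrative places the opening before the closing.

(a), (d)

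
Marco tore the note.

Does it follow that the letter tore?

Nothing is said about any letter; only the note is affected.

no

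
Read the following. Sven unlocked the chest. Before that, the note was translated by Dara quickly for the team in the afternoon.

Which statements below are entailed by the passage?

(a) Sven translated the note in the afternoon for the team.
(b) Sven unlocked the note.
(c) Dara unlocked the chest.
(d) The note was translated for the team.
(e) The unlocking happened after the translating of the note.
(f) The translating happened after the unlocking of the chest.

(a) Not entailed — the passage has Dara translating the note, not Sven.
(b) Not entailed — Sven unlocked the chest, not the note; the note belongs to the translating event.
(c) Not entailed — the passage has Sven unlocking the chest, not Dara.
(d) Entailed — the original entails any weakening of itself; this just drops 'in the afternoon', 'quickly' and generalizes the agent.
(e) Entailed — the narrative places the translating before the unlocking.
(f) Not entailed — the narrative places the translating before the unlocking, not after.

(d), (e)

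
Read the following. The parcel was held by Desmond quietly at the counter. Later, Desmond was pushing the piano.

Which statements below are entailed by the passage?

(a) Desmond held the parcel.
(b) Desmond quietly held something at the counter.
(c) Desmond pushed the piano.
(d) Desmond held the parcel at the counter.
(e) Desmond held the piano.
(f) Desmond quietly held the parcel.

(a), (b), (c), (d), (f)

(a) Entailed — the original entails any weakening of itself; this just drops 'quietly', 'at the counter'.
(b) Entailed — every conjunct here is already in the original holding event.
(c) Entailed — 'push' is an activity; 'was pushing' entails that some pushing happened, so 'pushed' holds.
(d) Entailed — dropping 'quietly' leaves a sub-description the original still satisfies.
(e) Not entailed — Desmond held the parcel, not the piano; the piano belongs to the pushing event.
(f) Entailed — every conjunct here is already in the original holding event.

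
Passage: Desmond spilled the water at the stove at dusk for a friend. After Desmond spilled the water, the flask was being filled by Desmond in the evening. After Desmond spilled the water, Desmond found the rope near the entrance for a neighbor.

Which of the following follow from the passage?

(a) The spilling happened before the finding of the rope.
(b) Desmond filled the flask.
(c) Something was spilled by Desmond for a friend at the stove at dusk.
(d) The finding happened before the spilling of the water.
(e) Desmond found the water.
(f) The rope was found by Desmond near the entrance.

(a) Entailed — the narrative places the spilling before the finding.
(b) Not entailed — 'was filling' is progressive on an accomplishment; it does not entail the completed 'filled'.
(c) Entailed — generalizing the patient leaves a sub-description the original still satisfies.
(d) Not entailed — the narrative places the spilling before the finding, not after.
(e) Not entailed — Desmond found the rope, not the water; the water belongs to the spilling event.
(f) Entailed — the original entails any weakening of itself; this just drops 'for a neighbor'.

(a), (c), (f)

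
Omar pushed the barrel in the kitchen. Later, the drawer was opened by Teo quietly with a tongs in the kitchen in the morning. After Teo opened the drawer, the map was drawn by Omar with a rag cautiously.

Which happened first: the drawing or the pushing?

The connectives place the pushing before the drawing.

the pushing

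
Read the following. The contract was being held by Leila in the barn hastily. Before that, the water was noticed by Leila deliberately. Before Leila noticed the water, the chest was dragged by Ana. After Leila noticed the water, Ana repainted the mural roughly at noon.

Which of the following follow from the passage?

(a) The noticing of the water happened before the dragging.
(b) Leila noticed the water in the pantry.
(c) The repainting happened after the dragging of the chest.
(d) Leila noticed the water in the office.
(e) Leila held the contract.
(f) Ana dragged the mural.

(c), (e)

(a) Not entailed — the narrative places the dragging before the noticing, not after.
(b) Not entailed — 'in the pantry' adds information not in the original event.
(c) Entailed — the narrative places the dragging before the repainting.
(d) Not entailed — 'in the office' adds information not in the original event.
(e) Entailed — 'hold' is an activity; 'was holding' entails that some holding happened, so 'held' holds.
(f) Not entailed — Ana dragged the chest, not the mural; the mural belongs to the repainting event.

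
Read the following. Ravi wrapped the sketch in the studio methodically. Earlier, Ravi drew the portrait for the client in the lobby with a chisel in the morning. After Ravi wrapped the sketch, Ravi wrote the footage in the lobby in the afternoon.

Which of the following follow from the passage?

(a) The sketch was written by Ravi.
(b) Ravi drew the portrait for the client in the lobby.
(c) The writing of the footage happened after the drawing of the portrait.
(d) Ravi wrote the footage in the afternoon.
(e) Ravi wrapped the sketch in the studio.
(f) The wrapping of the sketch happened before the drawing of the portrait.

(a) Not entailed — Ravi wrote the footage, not the sketch; the sketch belongs to the wrapping event.
(b) Entailed — the original entails any weakening of itself; this just drops 'with a chisel', 'in the morning'.
(c) Entailed — the narrative places the drawing before the writing.
(d) Entailed — every conjunct here is already in the original writing event.
(e) Entailed — the original entails any weakening of itself; this just drops 'methodically'.
(f) Not entailed — the narrative places the drawing before the wrapping, not after.

(b), (c), (d), (e)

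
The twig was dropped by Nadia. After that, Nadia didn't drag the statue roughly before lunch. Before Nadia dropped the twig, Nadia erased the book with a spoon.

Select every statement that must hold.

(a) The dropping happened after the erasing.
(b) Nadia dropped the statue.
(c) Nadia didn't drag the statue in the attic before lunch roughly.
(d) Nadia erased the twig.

(a) Entailed — the narrative places the erasing before the dropping.
(b) Not entailed — Nadia dropped the twig, not the statue; the statue belongs to the dragging event.
(c) Entailed — under negation, adding a further restriction is entailed: if no such dragging event occurred, none occurred in the attic either.
(d) Not entailed — Nadia erased the book, not the twig; the twig belongs to the dropping event.

(a), (c)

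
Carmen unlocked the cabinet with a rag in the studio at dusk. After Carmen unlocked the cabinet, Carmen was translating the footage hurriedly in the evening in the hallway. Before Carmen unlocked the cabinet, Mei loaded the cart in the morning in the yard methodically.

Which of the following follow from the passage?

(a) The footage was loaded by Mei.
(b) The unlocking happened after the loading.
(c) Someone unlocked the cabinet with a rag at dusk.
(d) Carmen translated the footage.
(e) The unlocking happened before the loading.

(a) Not entailed — Mei loaded the cart, not the footage; the footage belongs to the translating event.
(b) Entailed — the narrative places the loading before the unlocking.
(c) Entailed — dropping 'in the studio' and generalizing the agent leaves a sub-description the original still satisfies.
(d) Not entailed — 'was translating' is progressive on an accomplishment; it does not entail the completed 'translated'.
(e) Not entailed — the narrative places the loading before the unlocking, not after.

(b), (c)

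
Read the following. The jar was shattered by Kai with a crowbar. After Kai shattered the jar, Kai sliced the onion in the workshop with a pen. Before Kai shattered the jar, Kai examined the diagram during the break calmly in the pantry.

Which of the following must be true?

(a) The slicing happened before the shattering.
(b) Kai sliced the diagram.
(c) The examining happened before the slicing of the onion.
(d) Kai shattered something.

(c), (d)

(a) Not entailed — the narrative places the shattering before the slicing, not after.
(b) Not entailed — Kai sliced the onion, not the diagram; the diagram belongs to the examining event.
(c) Entailed — the narrative places the examining before the slicing.
(d) Entailed — this follows by dropping conjuncts from the shattering event's description.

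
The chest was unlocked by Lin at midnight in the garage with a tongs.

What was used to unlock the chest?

'with a tongs' marks the instrument of the unlocking event.

a tongs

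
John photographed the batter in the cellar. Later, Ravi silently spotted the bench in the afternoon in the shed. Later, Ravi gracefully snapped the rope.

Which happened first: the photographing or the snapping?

the photographing

The connectives place the photographing before the snapping.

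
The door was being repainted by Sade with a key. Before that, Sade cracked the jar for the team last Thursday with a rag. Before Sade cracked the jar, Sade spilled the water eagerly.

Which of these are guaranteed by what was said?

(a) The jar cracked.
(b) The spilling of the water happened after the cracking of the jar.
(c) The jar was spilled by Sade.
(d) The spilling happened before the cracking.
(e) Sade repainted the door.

(a) Entailed — 'Sade cracked the jar' is causative; it entails the inchoative 'the jar cracked'.
(b) Not entailed — the narrative places the spilling before the cracking, not after.
(c) Not entailed — Sade spilled the water, not the jar; the jar belongs to the cracking event.
(d) Entailed — the narrative places the spilling before the cracking.
(e) Not entailed — 'was repainting' is progressive on an accomplishment; it does not entail the completed 'repainted'.

(a), (d)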